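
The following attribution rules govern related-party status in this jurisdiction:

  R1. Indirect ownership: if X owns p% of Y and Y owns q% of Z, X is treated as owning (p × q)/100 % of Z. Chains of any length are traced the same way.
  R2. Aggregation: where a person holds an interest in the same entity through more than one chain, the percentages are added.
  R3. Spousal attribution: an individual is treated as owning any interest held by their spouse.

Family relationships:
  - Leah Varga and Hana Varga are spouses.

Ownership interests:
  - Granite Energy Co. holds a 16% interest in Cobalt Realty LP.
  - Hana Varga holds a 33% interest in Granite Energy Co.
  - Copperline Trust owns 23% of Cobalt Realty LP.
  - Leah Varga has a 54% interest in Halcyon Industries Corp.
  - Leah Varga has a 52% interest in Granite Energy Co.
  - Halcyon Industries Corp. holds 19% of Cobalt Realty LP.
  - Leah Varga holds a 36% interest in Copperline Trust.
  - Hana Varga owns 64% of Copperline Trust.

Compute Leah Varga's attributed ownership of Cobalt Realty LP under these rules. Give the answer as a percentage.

46.86%

By spousal attribution (R3), Leah Varga is treated as also owning Hana Varga's interest in Granite Energy Co, giving 52% + 33% = 85%.
By spousal attribution (R3), Leah Varga is treated as also owning Hana Varga's interest in Copperline Trust, giving 36% + 64% = 100%.
Chain via Granite Energy Co. (R1): 85% × 16% = 13.6% of Cobalt Realty LP.
Chain via Halcyon Industries Corp. (R1): 54% × 19% = 10.26% of Cobalt Realty LP.
Chain via Copperline Trust (R1): 100% × 23% = 23% of Cobalt Realty LP.
Aggregating (R2): 13.6% + 10.26% + 23% = 46.86%.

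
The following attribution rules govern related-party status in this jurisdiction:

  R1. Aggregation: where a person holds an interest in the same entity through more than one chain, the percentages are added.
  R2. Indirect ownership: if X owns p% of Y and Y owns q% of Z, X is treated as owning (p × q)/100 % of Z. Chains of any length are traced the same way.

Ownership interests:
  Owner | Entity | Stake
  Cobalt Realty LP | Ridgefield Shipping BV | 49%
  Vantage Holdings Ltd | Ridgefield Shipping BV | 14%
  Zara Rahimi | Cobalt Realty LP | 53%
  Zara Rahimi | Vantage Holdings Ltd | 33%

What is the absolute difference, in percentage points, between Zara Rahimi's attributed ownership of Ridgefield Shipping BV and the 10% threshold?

20.59

Chain via Cobalt Realty LP (R2): 53% × 49% = 25.97% of Ridgefield Shipping BV.
Chain via Vantage Holdings Ltd (R2): 33% × 14% = 4.62% of Ridgefield Shipping BV.
Aggregating (R1): 25.97% + 4.62% = 30.59%.
30.59% exceeds the 10% threshold by 20.59 percentage points.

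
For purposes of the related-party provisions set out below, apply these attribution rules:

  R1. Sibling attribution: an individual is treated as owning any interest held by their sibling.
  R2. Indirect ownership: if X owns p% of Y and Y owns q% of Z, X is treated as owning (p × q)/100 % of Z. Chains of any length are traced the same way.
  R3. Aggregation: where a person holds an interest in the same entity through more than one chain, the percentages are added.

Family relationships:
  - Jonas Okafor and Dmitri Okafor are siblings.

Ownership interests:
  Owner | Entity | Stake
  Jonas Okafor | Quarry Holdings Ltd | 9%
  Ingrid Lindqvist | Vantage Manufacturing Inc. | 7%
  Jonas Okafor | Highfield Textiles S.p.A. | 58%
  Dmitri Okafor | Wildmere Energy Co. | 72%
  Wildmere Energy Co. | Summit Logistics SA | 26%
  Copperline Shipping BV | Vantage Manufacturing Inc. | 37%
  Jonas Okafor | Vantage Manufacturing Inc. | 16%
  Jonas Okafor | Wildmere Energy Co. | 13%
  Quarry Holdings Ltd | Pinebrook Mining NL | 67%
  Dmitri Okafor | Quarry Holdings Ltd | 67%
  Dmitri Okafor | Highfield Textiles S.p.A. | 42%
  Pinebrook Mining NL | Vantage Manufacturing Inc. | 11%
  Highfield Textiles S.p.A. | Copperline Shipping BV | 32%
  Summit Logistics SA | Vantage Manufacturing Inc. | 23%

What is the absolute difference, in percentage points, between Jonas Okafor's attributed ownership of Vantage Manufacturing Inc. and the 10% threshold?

28.5242

By sibling attribution (R1), Jonas Okafor is treated as also owning Dmitri Okafor's interest in Quarry Holdings Ltd, giving 9% + 67% = 76%.
By sibling attribution (R1), Jonas Okafor is treated as also owning Dmitri Okafor's interest in Highfield Textiles S.p.A, giving 58% + 42% = 100%.
By sibling attribution (R1), Jonas Okafor is treated as also owning Dmitri Okafor's interest in Wildmere Energy Co, giving 13% + 72% = 85%.
Chain via Quarry Holdings Ltd → Pinebrook Mining NL (R2): 76% × 67% × 11% = 5.6012% of Vantage Manufacturing Inc.
Chain via Highfield Textiles S.p.A. → Copperline Shipping BV (R2): 100% × 32% × 37% = 11.84% of Vantage Manufacturing Inc.
Chain via Wildmere Energy Co. → Summit Logistics SA (R2): 85% × 26% × 23% = 5.083% of Vantage Manufacturing Inc.
Direct interest in Vantage Manufacturing Inc: 16%.
Aggregating (R3): 5.6012% + 11.84% + 5.083% + 16% = 38.5242%.
38.5242% exceeds the 10% threshold by 28.5242 percentage points.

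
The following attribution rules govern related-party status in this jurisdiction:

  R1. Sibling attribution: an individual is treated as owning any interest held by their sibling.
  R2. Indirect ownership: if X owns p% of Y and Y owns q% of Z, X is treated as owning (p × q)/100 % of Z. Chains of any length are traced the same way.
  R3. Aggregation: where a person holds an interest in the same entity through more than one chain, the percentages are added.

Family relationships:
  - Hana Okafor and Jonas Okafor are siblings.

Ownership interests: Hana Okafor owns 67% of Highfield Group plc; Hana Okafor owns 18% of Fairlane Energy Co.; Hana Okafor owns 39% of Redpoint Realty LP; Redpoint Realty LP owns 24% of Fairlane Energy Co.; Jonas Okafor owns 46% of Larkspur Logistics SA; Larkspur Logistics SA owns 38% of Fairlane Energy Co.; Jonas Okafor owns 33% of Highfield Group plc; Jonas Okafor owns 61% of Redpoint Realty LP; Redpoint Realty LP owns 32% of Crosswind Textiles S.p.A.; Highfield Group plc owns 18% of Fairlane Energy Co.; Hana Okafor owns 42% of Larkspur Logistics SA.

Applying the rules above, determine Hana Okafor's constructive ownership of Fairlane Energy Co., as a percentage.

By sibling attribution (R1), Hana Okafor is treated as also owning Jonas Okafor's interest in Larkspur Logistics SA, giving 42% + 46% = 88%.
By sibling attribution (R1), Hana Okafor is treated as also owning Jonas Okafor's interest in Redpoint Realty LP, giving 39% + 61% = 100%.
By sibling attribution (R1), Hana Okafor is treated as also owning Jonas Okafor's interest in Highfield Group plc, giving 67% + 33% = 100%.
Chain via Larkspur Logistics SA (R2): 88% × 38% = 33.44% of Fairlane Energy Co.
Chain via Redpoint Realty LP (R2): 100% × 24% = 24% of Fairlane Energy Co.
Chain via Highfield Group plc (R2): 100% × 18% = 18% of Fairlane Energy Co.
Direct interest in Fairlane Energy Co: 18%.
Aggregating (R3): 33.44% + 24% + 18% + 18% = 93.44%.

93.44%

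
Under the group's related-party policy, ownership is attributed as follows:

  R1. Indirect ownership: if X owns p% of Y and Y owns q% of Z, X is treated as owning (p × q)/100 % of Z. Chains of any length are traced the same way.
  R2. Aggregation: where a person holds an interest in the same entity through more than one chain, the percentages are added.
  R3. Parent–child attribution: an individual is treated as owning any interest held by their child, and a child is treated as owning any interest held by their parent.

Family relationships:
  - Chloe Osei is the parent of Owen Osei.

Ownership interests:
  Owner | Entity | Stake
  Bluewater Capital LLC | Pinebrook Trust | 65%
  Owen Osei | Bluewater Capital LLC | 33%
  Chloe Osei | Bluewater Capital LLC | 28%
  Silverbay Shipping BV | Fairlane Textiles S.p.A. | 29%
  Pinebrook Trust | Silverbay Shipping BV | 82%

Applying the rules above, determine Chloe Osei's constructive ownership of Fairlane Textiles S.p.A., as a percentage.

By parent–child attribution (R3), Chloe Osei is treated as also owning Owen Osei's interest in Bluewater Capital LLC, giving 28% + 33% = 61%.
Chain via Bluewater Capital LLC → Pinebrook Trust → Silverbay Shipping BV (R1): 61% × 65% × 82% × 29% = 9.42877% of Fairlane Textiles S.p.A.

9.42877%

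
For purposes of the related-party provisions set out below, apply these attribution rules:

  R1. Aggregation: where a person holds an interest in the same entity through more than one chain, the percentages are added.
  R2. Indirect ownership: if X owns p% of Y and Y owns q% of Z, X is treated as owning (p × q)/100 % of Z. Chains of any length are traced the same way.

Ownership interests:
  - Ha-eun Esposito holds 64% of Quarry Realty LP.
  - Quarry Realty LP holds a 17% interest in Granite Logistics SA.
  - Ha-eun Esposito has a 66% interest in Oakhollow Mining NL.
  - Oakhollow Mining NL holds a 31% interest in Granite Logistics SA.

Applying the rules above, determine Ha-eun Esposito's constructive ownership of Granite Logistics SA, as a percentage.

31.34%

Chain via Oakhollow Mining NL (R2): 66% × 31% = 20.46% of Granite Logistics SA.
Chain via Quarry Realty LP (R2): 64% × 17% = 10.88% of Granite Logistics SA.
Aggregating (R1): 20.46% + 10.88% = 31.34%.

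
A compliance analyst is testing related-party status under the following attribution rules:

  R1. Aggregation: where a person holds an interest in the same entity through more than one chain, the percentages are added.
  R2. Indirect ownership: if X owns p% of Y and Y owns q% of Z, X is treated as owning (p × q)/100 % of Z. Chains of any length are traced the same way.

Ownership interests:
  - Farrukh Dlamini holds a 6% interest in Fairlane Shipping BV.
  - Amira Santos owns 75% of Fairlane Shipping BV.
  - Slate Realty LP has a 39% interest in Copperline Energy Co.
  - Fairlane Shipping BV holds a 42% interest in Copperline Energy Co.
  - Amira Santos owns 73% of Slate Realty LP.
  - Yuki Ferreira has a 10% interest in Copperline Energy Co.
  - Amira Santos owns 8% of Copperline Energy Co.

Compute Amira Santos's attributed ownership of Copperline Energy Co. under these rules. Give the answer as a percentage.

Chain via Slate Realty LP (R2): 73% × 39% = 28.47% of Copperline Energy Co.
Chain via Fairlane Shipping BV (R2): 75% × 42% = 31.5% of Copperline Energy Co.
Direct interest in Copperline Energy Co: 8%.
Aggregating (R1): 28.47% + 31.5% + 8% = 67.97%.

67.97%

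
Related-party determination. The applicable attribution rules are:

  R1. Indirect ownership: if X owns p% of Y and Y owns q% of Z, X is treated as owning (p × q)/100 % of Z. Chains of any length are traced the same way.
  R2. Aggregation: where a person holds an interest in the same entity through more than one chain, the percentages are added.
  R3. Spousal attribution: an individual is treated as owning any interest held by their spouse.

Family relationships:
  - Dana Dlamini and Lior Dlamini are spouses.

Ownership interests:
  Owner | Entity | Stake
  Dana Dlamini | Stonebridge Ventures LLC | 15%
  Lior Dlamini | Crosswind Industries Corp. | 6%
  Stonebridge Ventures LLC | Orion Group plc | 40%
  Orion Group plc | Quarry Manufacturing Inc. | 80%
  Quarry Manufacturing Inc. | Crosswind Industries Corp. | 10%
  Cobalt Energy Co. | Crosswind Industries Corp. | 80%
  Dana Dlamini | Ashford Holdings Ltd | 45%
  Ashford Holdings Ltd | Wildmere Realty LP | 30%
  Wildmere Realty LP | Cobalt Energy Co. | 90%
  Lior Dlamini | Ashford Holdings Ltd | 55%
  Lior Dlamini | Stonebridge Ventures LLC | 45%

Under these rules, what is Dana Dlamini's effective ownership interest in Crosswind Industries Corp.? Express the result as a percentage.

29.52%

By spousal attribution (R3), Dana Dlamini is treated as also owning Lior Dlamini's interest in Stonebridge Ventures LLC, giving 15% + 45% = 60%.
By spousal attribution (R3), Dana Dlamini is treated as also owning Lior Dlamini's interest in Ashford Holdings Ltd, giving 45% + 55% = 100%.
By spousal attribution (R3), Dana Dlamini is treated as owning Lior Dlamini's 6% interest in Crosswind Industries Corp.
Chain via Stonebridge Ventures LLC → Orion Group plc → Quarry Manufacturing Inc. (R1): 60% × 40% × 80% × 10% = 1.92% of Crosswind Industries Corp.
Chain via Ashford Holdings Ltd → Wildmere Realty LP → Cobalt Energy Co. (R1): 100% × 30% × 90% × 80% = 21.6% of Crosswind Industries Corp.
Direct interest in Crosswind Industries Corp: 6%.
Aggregating (R2): 1.92% + 21.6% + 6% = 29.52%.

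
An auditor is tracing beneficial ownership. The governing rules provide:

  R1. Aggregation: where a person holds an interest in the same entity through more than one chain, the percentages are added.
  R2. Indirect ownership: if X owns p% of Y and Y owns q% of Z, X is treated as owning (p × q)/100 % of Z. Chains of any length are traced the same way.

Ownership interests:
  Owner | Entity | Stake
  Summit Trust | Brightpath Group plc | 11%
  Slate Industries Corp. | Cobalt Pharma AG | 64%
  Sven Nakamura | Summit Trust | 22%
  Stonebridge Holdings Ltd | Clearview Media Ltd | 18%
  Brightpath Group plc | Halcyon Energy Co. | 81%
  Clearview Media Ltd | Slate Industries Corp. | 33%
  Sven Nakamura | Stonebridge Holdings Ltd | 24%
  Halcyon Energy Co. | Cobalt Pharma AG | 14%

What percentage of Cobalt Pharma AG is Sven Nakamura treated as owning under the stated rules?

Chain via Stonebridge Holdings Ltd → Clearview Media Ltd → Slate Industries Corp. (R2): 24% × 18% × 33% × 64% = 0.912384% of Cobalt Pharma AG.
Chain via Summit Trust → Brightpath Group plc → Halcyon Energy Co. (R2): 22% × 11% × 81% × 14% = 0.274428% of Cobalt Pharma AG.
Aggregating (R1): 0.912384% + 0.274428% = 1.186812%.

1.186812%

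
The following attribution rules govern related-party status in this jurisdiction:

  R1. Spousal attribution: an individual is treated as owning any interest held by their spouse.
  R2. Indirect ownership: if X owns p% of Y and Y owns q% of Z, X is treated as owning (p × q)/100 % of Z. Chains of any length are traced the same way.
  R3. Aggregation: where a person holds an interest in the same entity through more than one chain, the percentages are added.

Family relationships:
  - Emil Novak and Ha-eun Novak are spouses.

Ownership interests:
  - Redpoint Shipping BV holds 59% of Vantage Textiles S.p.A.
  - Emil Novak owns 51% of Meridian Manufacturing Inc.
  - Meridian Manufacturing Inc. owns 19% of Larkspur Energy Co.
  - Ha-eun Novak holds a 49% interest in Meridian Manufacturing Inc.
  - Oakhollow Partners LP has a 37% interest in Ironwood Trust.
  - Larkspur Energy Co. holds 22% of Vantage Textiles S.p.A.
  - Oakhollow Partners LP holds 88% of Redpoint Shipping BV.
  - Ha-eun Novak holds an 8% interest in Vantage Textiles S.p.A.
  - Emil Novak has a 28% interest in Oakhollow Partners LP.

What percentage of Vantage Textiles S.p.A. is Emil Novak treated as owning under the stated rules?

26.7176%

By spousal attribution (R1), Emil Novak is treated as also owning Ha-eun Novak's interest in Meridian Manufacturing Inc, giving 51% + 49% = 100%.
By spousal attribution (R1), Emil Novak is treated as owning Ha-eun Novak's 8% interest in Vantage Textiles S.p.A.
Chain via Oakhollow Partners LP → Redpoint Shipping BV (R2): 28% × 88% × 59% = 14.5376% of Vantage Textiles S.p.A.
Chain via Meridian Manufacturing Inc. → Larkspur Energy Co. (R2): 100% × 19% × 22% = 4.18% of Vantage Textiles S.p.A.
Direct interest in Vantage Textiles S.p.A: 8%.
Aggregating (R3): 14.5376% + 4.18% + 8% = 26.7176%.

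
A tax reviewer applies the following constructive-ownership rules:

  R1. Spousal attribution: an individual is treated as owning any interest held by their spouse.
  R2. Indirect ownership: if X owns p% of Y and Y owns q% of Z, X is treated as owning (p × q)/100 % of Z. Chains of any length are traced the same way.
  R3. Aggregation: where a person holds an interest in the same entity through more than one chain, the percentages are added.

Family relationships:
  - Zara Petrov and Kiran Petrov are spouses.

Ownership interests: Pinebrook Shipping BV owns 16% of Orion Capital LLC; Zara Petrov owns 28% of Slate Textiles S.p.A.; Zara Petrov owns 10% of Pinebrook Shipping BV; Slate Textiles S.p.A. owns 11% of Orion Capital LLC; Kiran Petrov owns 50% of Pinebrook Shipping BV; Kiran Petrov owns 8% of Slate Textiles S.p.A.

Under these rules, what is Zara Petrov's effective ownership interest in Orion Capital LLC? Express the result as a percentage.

13.56%

By spousal attribution (R1), Zara Petrov is treated as also owning Kiran Petrov's interest in Pinebrook Shipping BV, giving 10% + 50% = 60%.
By spousal attribution (R1), Zara Petrov is treated as also owning Kiran Petrov's interest in Slate Textiles S.p.A, giving 28% + 8% = 36%.
Chain via Pinebrook Shipping BV (R2): 60% × 16% = 9.6% of Orion Capital LLC.
Chain via Slate Textiles S.p.A. (R2): 36% × 11% = 3.96% of Orion Capital LLC.
Aggregating (R3): 9.6% + 3.96% = 13.56%.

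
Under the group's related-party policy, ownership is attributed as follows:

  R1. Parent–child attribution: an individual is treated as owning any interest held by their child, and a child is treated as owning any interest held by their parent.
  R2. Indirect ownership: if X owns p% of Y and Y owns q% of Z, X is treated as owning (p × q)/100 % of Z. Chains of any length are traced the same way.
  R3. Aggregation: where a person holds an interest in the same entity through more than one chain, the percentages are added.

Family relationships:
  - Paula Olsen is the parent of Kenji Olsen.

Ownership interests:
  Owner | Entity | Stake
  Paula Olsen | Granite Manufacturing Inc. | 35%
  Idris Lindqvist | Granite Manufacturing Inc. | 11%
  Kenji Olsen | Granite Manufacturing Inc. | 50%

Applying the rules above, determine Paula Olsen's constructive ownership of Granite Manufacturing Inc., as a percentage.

By parent–child attribution (R1), Paula Olsen is treated as also owning Kenji Olsen's interest in Granite Manufacturing Inc, giving 35% + 50% = 85%.
Direct interest in Granite Manufacturing Inc: 85%.

85%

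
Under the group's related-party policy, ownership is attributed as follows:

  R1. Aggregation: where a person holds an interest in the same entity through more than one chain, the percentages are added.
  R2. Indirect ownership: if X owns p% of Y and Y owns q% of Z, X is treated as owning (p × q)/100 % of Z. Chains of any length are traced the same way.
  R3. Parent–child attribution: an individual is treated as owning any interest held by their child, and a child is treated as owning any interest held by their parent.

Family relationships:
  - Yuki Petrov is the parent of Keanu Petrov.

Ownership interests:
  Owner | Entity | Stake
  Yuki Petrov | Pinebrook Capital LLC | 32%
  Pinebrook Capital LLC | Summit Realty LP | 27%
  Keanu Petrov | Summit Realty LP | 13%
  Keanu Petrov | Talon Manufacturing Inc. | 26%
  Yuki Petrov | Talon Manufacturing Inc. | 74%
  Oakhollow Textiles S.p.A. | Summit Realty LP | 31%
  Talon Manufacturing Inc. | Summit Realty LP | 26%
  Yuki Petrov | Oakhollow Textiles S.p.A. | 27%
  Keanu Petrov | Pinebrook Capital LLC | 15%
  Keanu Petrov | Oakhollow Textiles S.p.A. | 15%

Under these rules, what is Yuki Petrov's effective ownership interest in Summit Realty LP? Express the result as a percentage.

By parent–child attribution (R3), Yuki Petrov is treated as also owning Keanu Petrov's interest in Oakhollow Textiles S.p.A, giving 27% + 15% = 42%.
By parent–child attribution (R3), Yuki Petrov is treated as also owning Keanu Petrov's interest in Talon Manufacturing Inc, giving 74% + 26% = 100%.
By parent–child attribution (R3), Yuki Petrov is treated as also owning Keanu Petrov's interest in Pinebrook Capital LLC, giving 32% + 15% = 47%.
By parent–child attribution (R3), Yuki Petrov is treated as owning Keanu Petrov's 13% interest in Summit Realty LP.
Chain via Oakhollow Textiles S.p.A. (R2): 42% × 31% = 13.02% of Summit Realty LP.
Chain via Talon Manufacturing Inc. (R2): 100% × 26% = 26% of Summit Realty LP.
Chain via Pinebrook Capital LLC (R2): 47% × 27% = 12.69% of Summit Realty LP.
Direct interest in Summit Realty LP: 13%.
Aggregating (R1): 13.02% + 26% + 12.69% + 13% = 64.71%.

64.71%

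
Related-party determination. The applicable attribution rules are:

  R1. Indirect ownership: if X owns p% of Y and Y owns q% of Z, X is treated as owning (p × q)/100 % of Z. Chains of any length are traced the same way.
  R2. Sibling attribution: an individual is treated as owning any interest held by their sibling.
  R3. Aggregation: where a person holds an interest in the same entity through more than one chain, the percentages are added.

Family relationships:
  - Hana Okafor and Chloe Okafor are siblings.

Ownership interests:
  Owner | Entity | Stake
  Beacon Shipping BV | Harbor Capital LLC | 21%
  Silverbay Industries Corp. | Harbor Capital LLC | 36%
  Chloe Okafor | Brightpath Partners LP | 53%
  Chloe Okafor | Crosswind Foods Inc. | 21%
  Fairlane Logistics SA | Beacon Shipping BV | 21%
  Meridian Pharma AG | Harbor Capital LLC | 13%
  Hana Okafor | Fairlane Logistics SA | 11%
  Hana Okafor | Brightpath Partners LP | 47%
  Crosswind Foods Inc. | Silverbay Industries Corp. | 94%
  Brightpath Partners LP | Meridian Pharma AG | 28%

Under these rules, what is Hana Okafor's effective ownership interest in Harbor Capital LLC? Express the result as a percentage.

11.2315%

By sibling attribution (R2), Hana Okafor is treated as also owning Chloe Okafor's interest in Brightpath Partners LP, giving 47% + 53% = 100%.
By sibling attribution (R2), Hana Okafor is treated as owning Chloe Okafor's 21% interest in Crosswind Foods Inc.
Chain via Fairlane Logistics SA → Beacon Shipping BV (R1): 11% × 21% × 21% = 0.4851% of Harbor Capital LLC.
Chain via Brightpath Partners LP → Meridian Pharma AG (R1): 100% × 28% × 13% = 3.64% of Harbor Capital LLC.
Chain via Crosswind Foods Inc. → Silverbay Industries Corp. (R1): 21% × 94% × 36% = 7.1064% of Harbor Capital LLC.
Aggregating (R3): 0.4851% + 3.64% + 7.1064% = 11.2315%.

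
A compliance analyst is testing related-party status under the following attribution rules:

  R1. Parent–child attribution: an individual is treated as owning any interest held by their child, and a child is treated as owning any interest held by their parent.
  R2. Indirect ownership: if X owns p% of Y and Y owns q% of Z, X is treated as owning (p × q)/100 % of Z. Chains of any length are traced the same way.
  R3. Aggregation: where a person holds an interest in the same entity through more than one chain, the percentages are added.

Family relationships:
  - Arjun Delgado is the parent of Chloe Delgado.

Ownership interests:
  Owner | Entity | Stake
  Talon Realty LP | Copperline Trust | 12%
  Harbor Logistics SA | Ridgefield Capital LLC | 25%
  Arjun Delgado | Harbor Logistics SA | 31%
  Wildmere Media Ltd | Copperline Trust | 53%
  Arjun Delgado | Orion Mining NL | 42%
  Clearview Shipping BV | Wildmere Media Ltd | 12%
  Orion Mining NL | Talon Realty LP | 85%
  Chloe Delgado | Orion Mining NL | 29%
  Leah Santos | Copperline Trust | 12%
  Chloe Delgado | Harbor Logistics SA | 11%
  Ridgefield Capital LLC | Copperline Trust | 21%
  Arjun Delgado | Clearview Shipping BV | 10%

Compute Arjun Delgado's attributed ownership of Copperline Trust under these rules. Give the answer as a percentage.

10.083%

By parent–child attribution (R1), Arjun Delgado is treated as also owning Chloe Delgado's interest in Harbor Logistics SA, giving 31% + 11% = 42%.
By parent–child attribution (R1), Arjun Delgado is treated as also owning Chloe Delgado's interest in Orion Mining NL, giving 42% + 29% = 71%.
Chain via Clearview Shipping BV → Wildmere Media Ltd (R2): 10% × 12% × 53% = 0.636% of Copperline Trust.
Chain via Harbor Logistics SA → Ridgefield Capital LLC (R2): 42% × 25% × 21% = 2.205% of Copperline Trust.
Chain via Orion Mining NL → Talon Realty LP (R2): 71% × 85% × 12% = 7.242% of Copperline Trust.
Aggregating (R3): 0.636% + 2.205% + 7.242% = 10.083%.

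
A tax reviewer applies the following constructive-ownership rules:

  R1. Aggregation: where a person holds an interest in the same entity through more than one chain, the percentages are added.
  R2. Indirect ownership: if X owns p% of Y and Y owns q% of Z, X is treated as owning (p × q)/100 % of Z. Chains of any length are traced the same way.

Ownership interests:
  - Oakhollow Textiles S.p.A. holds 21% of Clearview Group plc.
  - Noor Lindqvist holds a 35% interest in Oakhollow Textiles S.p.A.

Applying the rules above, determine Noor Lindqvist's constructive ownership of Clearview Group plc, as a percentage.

Chain via Oakhollow Textiles S.p.A. (R2): 35% × 21% = 7.35% of Clearview Group plc.

7.35%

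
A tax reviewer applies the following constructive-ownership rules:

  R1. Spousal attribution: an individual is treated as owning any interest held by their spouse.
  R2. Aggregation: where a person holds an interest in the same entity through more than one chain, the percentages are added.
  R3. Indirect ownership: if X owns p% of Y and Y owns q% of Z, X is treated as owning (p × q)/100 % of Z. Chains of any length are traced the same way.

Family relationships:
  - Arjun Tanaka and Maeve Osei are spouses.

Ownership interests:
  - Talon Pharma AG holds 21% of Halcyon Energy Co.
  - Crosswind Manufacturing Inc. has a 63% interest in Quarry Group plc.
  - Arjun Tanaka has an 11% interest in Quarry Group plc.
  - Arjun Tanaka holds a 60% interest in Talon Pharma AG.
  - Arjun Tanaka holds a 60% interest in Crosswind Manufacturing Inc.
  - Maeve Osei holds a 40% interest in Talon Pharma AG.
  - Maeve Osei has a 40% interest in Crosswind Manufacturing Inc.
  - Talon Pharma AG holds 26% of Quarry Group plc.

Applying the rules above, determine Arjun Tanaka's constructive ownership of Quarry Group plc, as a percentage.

100%

By spousal attribution (R1), Arjun Tanaka is treated as also owning Maeve Osei's interest in Crosswind Manufacturing Inc, giving 60% + 40% = 100%.
By spousal attribution (R1), Arjun Tanaka is treated as also owning Maeve Osei's interest in Talon Pharma AG, giving 60% + 40% = 100%.
Chain via Crosswind Manufacturing Inc. (R3): 100% × 63% = 63% of Quarry Group plc.
Chain via Talon Pharma AG (R3): 100% × 26% = 26% of Quarry Group plc.
Direct interest in Quarry Group plc: 11%.
Aggregating (R2): 63% + 26% + 11% = 100%.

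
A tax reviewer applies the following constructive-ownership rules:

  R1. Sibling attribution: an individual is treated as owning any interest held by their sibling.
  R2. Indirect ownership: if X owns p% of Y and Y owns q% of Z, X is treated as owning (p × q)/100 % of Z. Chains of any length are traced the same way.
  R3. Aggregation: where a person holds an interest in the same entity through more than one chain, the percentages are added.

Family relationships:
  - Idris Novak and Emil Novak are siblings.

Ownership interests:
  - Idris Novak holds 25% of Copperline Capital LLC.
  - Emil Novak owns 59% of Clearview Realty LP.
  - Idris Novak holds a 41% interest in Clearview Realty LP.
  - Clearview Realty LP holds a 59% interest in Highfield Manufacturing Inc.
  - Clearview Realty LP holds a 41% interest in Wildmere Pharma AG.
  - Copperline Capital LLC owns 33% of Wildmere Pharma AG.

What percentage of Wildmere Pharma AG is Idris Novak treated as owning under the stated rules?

By sibling attribution (R1), Idris Novak is treated as also owning Emil Novak's interest in Clearview Realty LP, giving 41% + 59% = 100%.
Chain via Clearview Realty LP (R2): 100% × 41% = 41% of Wildmere Pharma AG.
Chain via Copperline Capital LLC (R2): 25% × 33% = 8.25% of Wildmere Pharma AG.
Aggregating (R3): 41% + 8.25% = 49.25%.

49.25%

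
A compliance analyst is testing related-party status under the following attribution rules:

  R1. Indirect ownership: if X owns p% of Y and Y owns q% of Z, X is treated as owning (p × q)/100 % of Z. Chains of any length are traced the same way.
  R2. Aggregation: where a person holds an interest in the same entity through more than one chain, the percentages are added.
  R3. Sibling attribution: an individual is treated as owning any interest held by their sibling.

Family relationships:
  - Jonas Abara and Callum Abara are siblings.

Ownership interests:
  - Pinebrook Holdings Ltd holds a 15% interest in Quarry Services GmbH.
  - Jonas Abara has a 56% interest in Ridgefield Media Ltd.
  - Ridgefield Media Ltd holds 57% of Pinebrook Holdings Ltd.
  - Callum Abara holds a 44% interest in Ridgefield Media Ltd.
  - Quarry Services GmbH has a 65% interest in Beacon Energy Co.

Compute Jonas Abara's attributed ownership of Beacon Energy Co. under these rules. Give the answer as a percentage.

By sibling attribution (R3), Jonas Abara is treated as also owning Callum Abara's interest in Ridgefield Media Ltd, giving 56% + 44% = 100%.
Chain via Ridgefield Media Ltd → Pinebrook Holdings Ltd → Quarry Services GmbH (R1): 100% × 57% × 15% × 65% = 5.5575% of Beacon Energy Co.

5.5575%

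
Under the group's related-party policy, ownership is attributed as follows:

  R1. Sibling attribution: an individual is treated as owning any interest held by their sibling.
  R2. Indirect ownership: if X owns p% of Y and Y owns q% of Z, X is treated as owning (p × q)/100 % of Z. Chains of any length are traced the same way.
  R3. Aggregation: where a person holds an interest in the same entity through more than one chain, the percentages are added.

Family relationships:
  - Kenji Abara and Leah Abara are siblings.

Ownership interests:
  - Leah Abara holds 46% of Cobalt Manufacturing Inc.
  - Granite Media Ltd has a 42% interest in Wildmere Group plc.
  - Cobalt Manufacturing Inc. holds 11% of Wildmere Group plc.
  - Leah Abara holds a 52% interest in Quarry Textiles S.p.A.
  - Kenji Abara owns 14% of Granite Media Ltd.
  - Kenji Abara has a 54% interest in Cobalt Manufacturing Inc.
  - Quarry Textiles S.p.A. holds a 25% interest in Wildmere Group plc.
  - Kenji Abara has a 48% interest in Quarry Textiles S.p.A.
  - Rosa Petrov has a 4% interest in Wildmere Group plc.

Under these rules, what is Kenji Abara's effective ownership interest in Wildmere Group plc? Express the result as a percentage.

41.88%

By sibling attribution (R1), Kenji Abara is treated as also owning Leah Abara's interest in Cobalt Manufacturing Inc, giving 54% + 46% = 100%.
By sibling attribution (R1), Kenji Abara is treated as also owning Leah Abara's interest in Quarry Textiles S.p.A, giving 48% + 52% = 100%.
Chain via Cobalt Manufacturing Inc. (R2): 100% × 11% = 11% of Wildmere Group plc.
Chain via Granite Media Ltd (R2): 14% × 42% = 5.88% of Wildmere Group plc.
Chain via Quarry Textiles S.p.A. (R2): 100% × 25% = 25% of Wildmere Group plc.
Aggregating (R3): 11% + 5.88% + 25% = 41.88%.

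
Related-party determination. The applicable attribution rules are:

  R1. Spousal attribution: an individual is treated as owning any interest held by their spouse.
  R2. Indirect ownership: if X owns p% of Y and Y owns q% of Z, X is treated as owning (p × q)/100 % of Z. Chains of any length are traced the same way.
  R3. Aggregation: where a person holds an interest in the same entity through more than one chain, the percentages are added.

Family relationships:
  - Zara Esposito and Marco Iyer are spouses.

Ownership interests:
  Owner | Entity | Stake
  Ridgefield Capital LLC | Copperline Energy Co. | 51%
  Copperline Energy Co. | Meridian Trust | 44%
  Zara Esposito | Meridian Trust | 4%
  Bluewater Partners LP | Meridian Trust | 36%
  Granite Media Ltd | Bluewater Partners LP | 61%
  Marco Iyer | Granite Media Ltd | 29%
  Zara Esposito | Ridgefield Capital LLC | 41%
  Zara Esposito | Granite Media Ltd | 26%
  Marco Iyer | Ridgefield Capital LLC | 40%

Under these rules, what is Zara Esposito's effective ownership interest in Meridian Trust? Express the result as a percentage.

By spousal attribution (R1), Zara Esposito is treated as also owning Marco Iyer's interest in Ridgefield Capital LLC, giving 41% + 40% = 81%.
By spousal attribution (R1), Zara Esposito is treated as also owning Marco Iyer's interest in Granite Media Ltd, giving 26% + 29% = 55%.
Chain via Ridgefield Capital LLC → Copperline Energy Co. (R2): 81% × 51% × 44% = 18.1764% of Meridian Trust.
Chain via Granite Media Ltd → Bluewater Partners LP (R2): 55% × 61% × 36% = 12.078% of Meridian Trust.
Direct interest in Meridian Trust: 4%.
Aggregating (R3): 18.1764% + 12.078% + 4% = 34.2544%.

34.2544%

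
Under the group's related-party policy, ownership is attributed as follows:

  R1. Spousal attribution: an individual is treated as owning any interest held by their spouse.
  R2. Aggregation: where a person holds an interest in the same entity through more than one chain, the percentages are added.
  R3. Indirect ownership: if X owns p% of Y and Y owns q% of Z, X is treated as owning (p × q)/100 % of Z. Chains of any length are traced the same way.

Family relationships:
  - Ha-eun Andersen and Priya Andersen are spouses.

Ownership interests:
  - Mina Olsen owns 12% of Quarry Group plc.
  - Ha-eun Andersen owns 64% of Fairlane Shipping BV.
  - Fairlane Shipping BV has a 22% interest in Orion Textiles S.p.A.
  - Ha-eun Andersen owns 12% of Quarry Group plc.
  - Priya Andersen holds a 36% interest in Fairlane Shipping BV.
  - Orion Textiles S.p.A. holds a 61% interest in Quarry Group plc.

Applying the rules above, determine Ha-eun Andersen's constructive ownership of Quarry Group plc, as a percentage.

25.42%

By spousal attribution (R1), Ha-eun Andersen is treated as also owning Priya Andersen's interest in Fairlane Shipping BV, giving 64% + 36% = 100%.
Chain via Fairlane Shipping BV → Orion Textiles S.p.A. (R3): 100% × 22% × 61% = 13.42% of Quarry Group plc.
Direct interest in Quarry Group plc: 12%.
Aggregating (R2): 13.42% + 12% = 25.42%.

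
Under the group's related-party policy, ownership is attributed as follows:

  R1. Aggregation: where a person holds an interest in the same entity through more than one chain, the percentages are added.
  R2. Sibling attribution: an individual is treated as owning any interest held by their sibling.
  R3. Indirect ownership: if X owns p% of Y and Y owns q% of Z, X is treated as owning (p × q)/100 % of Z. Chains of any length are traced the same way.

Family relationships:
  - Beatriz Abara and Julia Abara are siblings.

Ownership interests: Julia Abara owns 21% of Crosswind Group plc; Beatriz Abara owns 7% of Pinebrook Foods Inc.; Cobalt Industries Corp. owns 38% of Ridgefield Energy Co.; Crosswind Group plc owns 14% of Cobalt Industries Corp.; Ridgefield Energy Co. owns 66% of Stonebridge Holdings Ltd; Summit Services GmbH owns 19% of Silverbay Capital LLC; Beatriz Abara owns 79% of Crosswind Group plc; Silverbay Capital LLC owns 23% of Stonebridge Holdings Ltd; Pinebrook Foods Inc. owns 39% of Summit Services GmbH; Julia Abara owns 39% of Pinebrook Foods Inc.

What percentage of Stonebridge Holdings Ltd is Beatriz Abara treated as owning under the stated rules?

By sibling attribution (R2), Beatriz Abara is treated as also owning Julia Abara's interest in Pinebrook Foods Inc, giving 7% + 39% = 46%.
By sibling attribution (R2), Beatriz Abara is treated as also owning Julia Abara's interest in Crosswind Group plc, giving 79% + 21% = 100%.
Chain via Pinebrook Foods Inc. → Summit Services GmbH → Silverbay Capital LLC (R3): 46% × 39% × 19% × 23% = 0.783978% of Stonebridge Holdings Ltd.
Chain via Crosswind Group plc → Cobalt Industries Corp. → Ridgefield Energy Co. (R3): 100% × 14% × 38% × 66% = 3.5112% of Stonebridge Holdings Ltd.
Aggregating (R1): 0.783978% + 3.5112% = 4.295178%.

4.295178%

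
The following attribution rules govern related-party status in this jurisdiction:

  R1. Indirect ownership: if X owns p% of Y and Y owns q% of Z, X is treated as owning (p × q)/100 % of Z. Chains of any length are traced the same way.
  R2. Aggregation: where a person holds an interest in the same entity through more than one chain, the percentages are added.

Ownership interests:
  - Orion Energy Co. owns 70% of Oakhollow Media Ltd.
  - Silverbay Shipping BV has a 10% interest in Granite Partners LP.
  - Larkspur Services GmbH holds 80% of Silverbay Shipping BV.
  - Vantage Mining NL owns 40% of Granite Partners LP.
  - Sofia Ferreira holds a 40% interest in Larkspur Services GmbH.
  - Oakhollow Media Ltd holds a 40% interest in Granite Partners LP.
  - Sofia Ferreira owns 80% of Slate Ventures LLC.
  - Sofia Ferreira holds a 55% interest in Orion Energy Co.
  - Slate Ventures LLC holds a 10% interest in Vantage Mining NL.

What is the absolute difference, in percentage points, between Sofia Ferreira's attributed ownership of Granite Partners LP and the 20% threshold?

1.8

Chain via Orion Energy Co. → Oakhollow Media Ltd (R1): 55% × 70% × 40% = 15.4% of Granite Partners LP.
Chain via Slate Ventures LLC → Vantage Mining NL (R1): 80% × 10% × 40% = 3.2% of Granite Partners LP.
Chain via Larkspur Services GmbH → Silverbay Shipping BV (R1): 40% × 80% × 10% = 3.2% of Granite Partners LP.
Aggregating (R2): 15.4% + 3.2% + 3.2% = 21.8%.
21.8% exceeds the 20% threshold by 1.8 percentage points.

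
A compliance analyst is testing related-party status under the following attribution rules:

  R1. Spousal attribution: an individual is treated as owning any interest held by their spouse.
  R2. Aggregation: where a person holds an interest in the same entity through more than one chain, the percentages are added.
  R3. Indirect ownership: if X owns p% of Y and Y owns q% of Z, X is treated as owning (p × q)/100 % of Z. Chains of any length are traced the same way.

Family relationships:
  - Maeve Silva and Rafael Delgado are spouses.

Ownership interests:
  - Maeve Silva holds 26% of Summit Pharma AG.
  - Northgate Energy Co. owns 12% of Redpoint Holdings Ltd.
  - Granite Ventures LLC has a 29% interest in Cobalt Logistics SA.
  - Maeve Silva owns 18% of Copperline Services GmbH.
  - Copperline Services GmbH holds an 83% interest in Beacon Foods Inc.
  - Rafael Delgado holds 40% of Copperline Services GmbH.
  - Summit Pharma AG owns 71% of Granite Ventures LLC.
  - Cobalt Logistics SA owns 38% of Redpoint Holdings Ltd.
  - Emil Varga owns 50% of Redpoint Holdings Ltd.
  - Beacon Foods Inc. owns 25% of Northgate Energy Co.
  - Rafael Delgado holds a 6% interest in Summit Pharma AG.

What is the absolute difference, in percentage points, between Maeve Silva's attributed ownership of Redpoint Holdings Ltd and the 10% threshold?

6.052056

By spousal attribution (R1), Maeve Silva is treated as also owning Rafael Delgado's interest in Summit Pharma AG, giving 26% + 6% = 32%.
By spousal attribution (R1), Maeve Silva is treated as also owning Rafael Delgado's interest in Copperline Services GmbH, giving 18% + 40% = 58%.
Chain via Summit Pharma AG → Granite Ventures LLC → Cobalt Logistics SA (R3): 32% × 71% × 29% × 38% = 2.503744% of Redpoint Holdings Ltd.
Chain via Copperline Services GmbH → Beacon Foods Inc. → Northgate Energy Co. (R3): 58% × 83% × 25% × 12% = 1.4442% of Redpoint Holdings Ltd.
Aggregating (R2): 2.503744% + 1.4442% = 3.947944%.
3.947944% falls short of the 10% threshold by 6.052056 percentage points.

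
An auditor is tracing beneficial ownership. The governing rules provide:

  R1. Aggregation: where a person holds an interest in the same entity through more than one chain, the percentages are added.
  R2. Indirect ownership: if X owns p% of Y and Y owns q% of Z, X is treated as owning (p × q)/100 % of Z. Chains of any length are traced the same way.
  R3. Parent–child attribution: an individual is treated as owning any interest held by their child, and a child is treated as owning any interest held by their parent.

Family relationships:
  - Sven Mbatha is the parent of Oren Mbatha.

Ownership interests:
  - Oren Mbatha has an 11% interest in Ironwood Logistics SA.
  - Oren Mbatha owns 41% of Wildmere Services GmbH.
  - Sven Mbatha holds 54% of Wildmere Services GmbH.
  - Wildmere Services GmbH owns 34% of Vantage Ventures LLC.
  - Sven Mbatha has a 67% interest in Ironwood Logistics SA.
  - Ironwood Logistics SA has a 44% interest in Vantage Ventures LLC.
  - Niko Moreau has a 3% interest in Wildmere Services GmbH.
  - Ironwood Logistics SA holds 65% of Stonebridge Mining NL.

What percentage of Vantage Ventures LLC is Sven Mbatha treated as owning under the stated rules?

By parent–child attribution (R3), Sven Mbatha is treated as also owning Oren Mbatha's interest in Wildmere Services GmbH, giving 54% + 41% = 95%.
By parent–child attribution (R3), Sven Mbatha is treated as also owning Oren Mbatha's interest in Ironwood Logistics SA, giving 67% + 11% = 78%.
Chain via Wildmere Services GmbH (R2): 95% × 34% = 32.3% of Vantage Ventures LLC.
Chain via Ironwood Logistics SA (R2): 78% × 44% = 34.32% of Vantage Ventures LLC.
Aggregating (R1): 32.3% + 34.32% = 66.62%.

66.62%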